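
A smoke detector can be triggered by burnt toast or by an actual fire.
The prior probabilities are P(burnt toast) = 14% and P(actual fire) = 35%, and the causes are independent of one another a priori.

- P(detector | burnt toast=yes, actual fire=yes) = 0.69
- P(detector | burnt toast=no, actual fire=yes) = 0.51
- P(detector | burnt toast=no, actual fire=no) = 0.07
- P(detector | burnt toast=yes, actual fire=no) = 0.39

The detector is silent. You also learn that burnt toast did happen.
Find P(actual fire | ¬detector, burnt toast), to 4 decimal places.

Weight on actual fire=true, given the evidence: 0.31×0.35 = 0.108500
The normalizing constant is 0.61×0.65 + 0.31×0.35 = 0.505000
Posterior = 0.108500 / 0.505000 ≈ 0.2149

P(actual fire | ¬detector, burnt toast) ≈ 0.2149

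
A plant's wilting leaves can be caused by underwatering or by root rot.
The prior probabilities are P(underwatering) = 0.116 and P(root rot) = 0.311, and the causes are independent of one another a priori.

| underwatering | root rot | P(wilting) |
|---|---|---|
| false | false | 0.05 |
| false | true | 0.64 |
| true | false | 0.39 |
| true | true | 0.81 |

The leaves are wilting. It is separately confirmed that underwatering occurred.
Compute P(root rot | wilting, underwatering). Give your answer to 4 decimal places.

P(root rot | wilting, underwatering) ≈ 0.4839

Numerator (weight on configurations with root rot): 0.81·0.311 = 0.251910
Denominator P(wilting | underwatering): 0.39·0.689 + 0.81·0.311 = 0.520620
Posterior = 0.251910 / 0.520620 ≈ 0.4839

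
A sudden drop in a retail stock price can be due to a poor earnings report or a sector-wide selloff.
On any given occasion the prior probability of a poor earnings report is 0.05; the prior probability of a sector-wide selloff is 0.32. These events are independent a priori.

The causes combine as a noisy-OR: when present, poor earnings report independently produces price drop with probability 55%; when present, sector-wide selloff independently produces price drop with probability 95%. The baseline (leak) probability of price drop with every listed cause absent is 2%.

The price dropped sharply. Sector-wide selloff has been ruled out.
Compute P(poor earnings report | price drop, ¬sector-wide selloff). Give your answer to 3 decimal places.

P(poor earnings report | price drop, ¬sector-wide selloff) ≈ 0.595

Under noisy-OR, P(price drop | causes) = 1 − (1−0.02)·∏(1−qᵢ) over the active causes.
For the numerator, keep only poor earnings report=true terms: 0.559·0.05 = 0.027950
The normalizing constant is 0.02·0.95 + 0.559·0.05 = 0.046950
Posterior = 0.027950 / 0.046950 ≈ 0.595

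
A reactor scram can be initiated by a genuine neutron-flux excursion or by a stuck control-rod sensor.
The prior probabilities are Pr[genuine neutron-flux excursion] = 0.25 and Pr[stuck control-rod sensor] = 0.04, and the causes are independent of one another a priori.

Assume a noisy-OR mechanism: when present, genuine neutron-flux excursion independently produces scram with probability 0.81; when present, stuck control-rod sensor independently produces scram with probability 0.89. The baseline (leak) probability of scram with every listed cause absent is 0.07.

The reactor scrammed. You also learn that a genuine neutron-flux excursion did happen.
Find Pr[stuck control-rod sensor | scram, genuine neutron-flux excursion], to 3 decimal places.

Pr[stuck control-rod sensor | scram, genuine neutron-flux excursion] ≈ 0.047

Under noisy-OR, P(scram | causes) = 1 − (1−0.07)·∏(1−qᵢ) over the active causes.
Numerator (weight on configurations with stuck control-rod sensor): 0.980563×0.04 = 0.039223
Normalizer over all consistent configurations: 0.8233×0.96 + 0.980563×0.04 = 0.829591
Posterior = 0.039223 / 0.829591 ≈ 0.047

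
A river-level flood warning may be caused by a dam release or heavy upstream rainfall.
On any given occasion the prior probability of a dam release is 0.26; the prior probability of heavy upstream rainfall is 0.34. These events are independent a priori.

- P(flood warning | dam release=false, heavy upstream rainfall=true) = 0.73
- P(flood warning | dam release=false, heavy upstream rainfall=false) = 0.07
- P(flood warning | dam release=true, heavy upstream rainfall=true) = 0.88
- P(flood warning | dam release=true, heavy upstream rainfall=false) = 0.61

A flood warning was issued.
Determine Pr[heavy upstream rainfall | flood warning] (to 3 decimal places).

Pr[heavy upstream rainfall | flood warning] ≈ 0.653

P(flood warning) = 0.07×0.74×0.66 + 0.73×0.74×0.34 + 0.61×0.26×0.66 + 0.88×0.26×0.34 = 0.034188 + 0.183668 + 0.104676 + 0.077792 = 0.400324
Restricting to configurations with heavy upstream rainfall present: 0.183668 + 0.077792 = 0.261460.
P(heavy upstream rainfall | flood warning) = 0.261460 / 0.400324 ≈ 0.653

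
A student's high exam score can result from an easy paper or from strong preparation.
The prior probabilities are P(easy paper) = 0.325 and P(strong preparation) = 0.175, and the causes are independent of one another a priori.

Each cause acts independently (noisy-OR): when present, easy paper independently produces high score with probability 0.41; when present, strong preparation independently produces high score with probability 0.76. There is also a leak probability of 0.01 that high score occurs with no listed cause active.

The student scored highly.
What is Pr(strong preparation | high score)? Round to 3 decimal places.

Under noisy-OR, P(high score | causes) = 1 − (1−0.01)·∏(1−qᵢ) over the active causes.
P(high score) = 0.01×0.675×0.825 + 0.7624×0.675×0.175 + 0.4159×0.325×0.825 + 0.859816×0.325×0.175 = 0.005569 + 0.090058 + 0.111513 + 0.048902 = 0.256042
The strong preparation-present share is 0.090058 + 0.048902 = 0.138960.
So P(strong preparation | high score) = 0.138960/0.256042 ≈ 0.543.

Pr(strong preparation | high score) ≈ 0.543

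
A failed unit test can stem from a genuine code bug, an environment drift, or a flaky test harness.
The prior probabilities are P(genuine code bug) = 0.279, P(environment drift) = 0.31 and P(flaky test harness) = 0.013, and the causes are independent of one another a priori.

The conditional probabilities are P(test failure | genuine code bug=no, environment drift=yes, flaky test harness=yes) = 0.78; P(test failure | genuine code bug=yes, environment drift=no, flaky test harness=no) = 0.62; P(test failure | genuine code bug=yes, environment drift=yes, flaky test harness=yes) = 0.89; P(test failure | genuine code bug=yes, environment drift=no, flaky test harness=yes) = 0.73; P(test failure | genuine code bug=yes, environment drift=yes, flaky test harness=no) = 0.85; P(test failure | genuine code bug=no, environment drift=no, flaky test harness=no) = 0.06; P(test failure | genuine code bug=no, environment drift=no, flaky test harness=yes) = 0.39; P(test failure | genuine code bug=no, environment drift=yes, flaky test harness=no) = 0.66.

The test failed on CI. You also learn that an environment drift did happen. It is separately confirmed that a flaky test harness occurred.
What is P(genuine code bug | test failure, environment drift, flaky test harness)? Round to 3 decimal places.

P(test failure | environment drift, flaky test harness) = 0.78*0.721 + 0.89*0.279 = 0.562380 + 0.248310 = 0.810690
Restricting to configurations with genuine code bug present: 0.89*0.279 = 0.248310.
Hence the posterior is 0.248310/0.810690 ≈ 0.306.

P(genuine code bug | test failure, environment drift, flaky test harness) ≈ 0.306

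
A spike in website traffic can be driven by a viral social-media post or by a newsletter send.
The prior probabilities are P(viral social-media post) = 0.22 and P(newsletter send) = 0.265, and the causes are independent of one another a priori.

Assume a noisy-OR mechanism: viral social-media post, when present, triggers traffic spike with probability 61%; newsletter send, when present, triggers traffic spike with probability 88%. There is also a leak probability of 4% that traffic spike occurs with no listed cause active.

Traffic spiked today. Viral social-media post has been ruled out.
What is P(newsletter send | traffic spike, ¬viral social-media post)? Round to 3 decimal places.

Under noisy-OR, P(traffic spike | causes) = 1 − (1−0.04)·∏(1−qᵢ) over the active causes.
By total probability over both values of newsletter send:
  P(traffic spike | ¬viral social-media post) = 0.04×0.735 + 0.8848×0.265
        = 0.029400 + 0.234472 = 0.263872
Configurations with newsletter send contribute 0.234472, so
  P(newsletter send | traffic spike, ¬viral social-media post) = 0.234472 / 0.263872 ≈ 0.889

P(newsletter send | traffic spike, ¬viral social-media post) ≈ 0.889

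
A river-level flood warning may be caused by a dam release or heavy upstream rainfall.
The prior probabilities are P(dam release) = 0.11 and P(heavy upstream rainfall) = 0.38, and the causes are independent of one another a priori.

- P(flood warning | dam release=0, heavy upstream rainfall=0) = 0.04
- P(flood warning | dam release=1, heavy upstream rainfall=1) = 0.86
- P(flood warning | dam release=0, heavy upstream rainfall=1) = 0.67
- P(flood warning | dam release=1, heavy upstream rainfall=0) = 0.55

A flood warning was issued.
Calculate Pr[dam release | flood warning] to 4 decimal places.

Pr[dam release | flood warning] ≈ 0.2280

P(flood warning) = 0.04·0.89·0.62 + 0.67·0.89·0.38 + 0.55·0.11·0.62 + 0.86·0.11·0.38 = 0.022072 + 0.226594 + 0.037510 + 0.035948 = 0.322124
Of this, 0.073458 comes from 0.037510 + 0.035948 (the dam release=true cases).
P(dam release | flood warning) = 0.073458 / 0.322124 ≈ 0.2280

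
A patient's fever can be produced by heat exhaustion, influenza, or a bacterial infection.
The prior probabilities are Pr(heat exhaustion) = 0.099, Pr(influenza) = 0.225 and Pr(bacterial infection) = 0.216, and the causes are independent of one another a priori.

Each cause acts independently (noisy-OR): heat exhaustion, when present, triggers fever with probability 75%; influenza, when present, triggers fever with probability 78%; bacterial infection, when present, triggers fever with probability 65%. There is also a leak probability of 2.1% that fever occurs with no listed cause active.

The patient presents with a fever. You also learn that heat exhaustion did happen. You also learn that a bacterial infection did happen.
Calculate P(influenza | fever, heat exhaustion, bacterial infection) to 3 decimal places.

P(influenza | fever, heat exhaustion, bacterial infection) ≈ 0.238

Under noisy-OR, P(fever | causes) = 1 − (1−0.021)·∏(1−qᵢ) over the active causes.
For the numerator, keep only influenza=true terms: 0.981154·0.225 = 0.220760
Denominator P(fever | heat exhaustion, bacterial infection): 0.914338·0.775 + 0.981154·0.225 = 0.929372
Posterior = 0.220760 / 0.929372 ≈ 0.238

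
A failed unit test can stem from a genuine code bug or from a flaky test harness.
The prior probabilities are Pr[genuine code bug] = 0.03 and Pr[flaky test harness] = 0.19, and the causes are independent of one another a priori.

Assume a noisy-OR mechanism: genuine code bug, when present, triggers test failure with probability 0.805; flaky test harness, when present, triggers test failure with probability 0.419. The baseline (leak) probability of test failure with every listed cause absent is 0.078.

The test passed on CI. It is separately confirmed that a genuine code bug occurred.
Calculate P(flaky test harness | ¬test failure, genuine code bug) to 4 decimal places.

P(flaky test harness | ¬test failure, genuine code bug) ≈ 0.1199

Under noisy-OR, P(test failure | causes) = 1 − (1−0.078)·∏(1−qᵢ) over the active causes.
Numerator (weight on configurations with flaky test harness): 0.104458×0.19 = 0.019847
Denominator P(¬test failure | genuine code bug): 0.17979×0.81 + 0.104458×0.19 = 0.165477
P(flaky test harness | ¬test failure, genuine code bug) = 0.019847/0.165477 ≈ 0.1199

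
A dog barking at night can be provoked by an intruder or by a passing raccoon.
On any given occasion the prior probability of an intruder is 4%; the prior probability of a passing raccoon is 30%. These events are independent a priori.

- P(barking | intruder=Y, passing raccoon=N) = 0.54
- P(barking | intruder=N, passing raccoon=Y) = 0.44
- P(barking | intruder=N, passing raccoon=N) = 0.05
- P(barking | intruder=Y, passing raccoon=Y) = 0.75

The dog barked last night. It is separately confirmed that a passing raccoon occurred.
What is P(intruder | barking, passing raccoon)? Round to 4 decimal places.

P(intruder | barking, passing raccoon) ≈ 0.0663

P(barking | passing raccoon) = 0.44*0.96 + 0.75*0.04 = 0.422400 + 0.030000 = 0.452400
Of this, 0.030000 comes from 0.75*0.04 (the intruder=true cases).
P(intruder | barking, passing raccoon) = 0.030000 / 0.452400 ≈ 0.0663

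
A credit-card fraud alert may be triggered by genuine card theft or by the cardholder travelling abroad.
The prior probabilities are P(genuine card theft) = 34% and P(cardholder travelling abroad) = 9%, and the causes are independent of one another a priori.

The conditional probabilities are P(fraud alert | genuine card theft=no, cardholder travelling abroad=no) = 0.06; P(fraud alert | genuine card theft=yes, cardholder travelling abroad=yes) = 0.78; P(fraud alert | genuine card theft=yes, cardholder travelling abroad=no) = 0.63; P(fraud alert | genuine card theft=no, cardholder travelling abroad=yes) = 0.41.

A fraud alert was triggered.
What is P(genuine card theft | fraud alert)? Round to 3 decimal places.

P(fraud alert) = 0.06×0.66×0.91 + 0.41×0.66×0.09 + 0.63×0.34×0.91 + 0.78×0.34×0.09 = 0.036036 + 0.024354 + 0.194922 + 0.023868 = 0.279180
Of this, 0.218790 comes from 0.194922 + 0.023868 (the genuine card theft=true cases).
So P(genuine card theft | fraud alert) = 0.218790/0.279180 ≈ 0.784.

P(genuine card theft | fraud alert) ≈ 0.784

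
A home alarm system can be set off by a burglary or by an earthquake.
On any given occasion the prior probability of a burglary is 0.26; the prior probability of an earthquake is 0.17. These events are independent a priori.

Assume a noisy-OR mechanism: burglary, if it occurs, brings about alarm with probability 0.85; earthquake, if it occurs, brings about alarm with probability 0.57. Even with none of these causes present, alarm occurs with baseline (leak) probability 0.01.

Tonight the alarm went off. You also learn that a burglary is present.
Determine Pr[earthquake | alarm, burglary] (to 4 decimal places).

Under noisy-OR, P(alarm | causes) = 1 − (1−0.01)·∏(1−qᵢ) over the active causes.
Enumerate both values of earthquake and weight by the priors:
  P(alarm | burglary) = 0.8515×0.83 + 0.936145×0.17
        = 0.706745 + 0.159145 = 0.865890
The terms with earthquake present sum to 0.159145, so
  P(earthquake | alarm, burglary) = 0.159145 / 0.865890 ≈ 0.1838

Pr[earthquake | alarm, burglary] ≈ 0.1838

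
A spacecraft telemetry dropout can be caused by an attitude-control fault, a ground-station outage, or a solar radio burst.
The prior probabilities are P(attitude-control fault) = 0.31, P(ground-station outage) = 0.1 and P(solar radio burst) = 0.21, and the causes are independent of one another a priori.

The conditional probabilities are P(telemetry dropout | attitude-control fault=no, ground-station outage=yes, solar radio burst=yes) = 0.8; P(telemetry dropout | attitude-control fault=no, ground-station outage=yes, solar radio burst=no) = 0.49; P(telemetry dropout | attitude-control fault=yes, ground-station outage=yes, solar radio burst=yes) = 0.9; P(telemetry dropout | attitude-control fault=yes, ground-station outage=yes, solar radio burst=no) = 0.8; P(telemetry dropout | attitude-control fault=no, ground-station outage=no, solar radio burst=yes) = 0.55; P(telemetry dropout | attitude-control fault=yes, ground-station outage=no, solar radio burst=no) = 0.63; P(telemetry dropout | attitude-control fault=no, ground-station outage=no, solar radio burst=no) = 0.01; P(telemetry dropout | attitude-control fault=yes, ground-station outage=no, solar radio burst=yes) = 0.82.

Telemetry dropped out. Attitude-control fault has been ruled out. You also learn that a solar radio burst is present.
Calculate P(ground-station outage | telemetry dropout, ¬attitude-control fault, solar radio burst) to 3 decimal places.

P(ground-station outage | telemetry dropout, ¬attitude-control fault, solar radio burst) ≈ 0.139

P(telemetry dropout | ¬attitude-control fault, solar radio burst) = 0.55×0.9 + 0.8×0.1 = 0.495000 + 0.080000 = 0.575000
The ground-station outage-present share is 0.8×0.1 = 0.080000.
Hence the posterior is 0.080000/0.575000 ≈ 0.139.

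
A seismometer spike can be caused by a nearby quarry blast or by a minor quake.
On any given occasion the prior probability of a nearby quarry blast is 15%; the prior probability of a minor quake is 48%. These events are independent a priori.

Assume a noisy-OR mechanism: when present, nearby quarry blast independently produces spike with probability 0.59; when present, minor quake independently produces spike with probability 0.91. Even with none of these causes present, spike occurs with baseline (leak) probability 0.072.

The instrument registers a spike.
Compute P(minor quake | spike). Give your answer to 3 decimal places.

Under noisy-OR, P(spike | causes) = 1 − (1−0.072)·∏(1−qᵢ) over the active causes.
For the numerator, keep only minor quake=true terms: 0.373924 + 0.069535 = 0.443459
Denominator P(spike): 0.072*0.85*0.52 + 0.91648*0.85*0.48 + 0.61952*0.15*0.52 + 0.965757*0.15*0.48 = 0.523606
Posterior = 0.443459 / 0.523606 ≈ 0.847

P(minor quake | spike) ≈ 0.847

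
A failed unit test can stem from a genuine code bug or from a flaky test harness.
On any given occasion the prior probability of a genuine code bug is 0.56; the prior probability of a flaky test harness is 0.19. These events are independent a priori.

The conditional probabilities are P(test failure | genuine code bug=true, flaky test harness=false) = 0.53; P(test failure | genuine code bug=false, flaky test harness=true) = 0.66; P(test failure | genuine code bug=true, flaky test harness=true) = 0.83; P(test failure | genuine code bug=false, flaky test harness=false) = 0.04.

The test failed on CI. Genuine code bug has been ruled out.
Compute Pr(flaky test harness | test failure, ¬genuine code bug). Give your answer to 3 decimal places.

By total probability over both values of flaky test harness:
  P(test failure | ¬genuine code bug) = 0.04*0.81 + 0.66*0.19
        = 0.032400 + 0.125400 = 0.157800
Keeping only the flaky test harness-present terms gives 0.125400, so
  P(flaky test harness | test failure, ¬genuine code bug) = 0.125400 / 0.157800 ≈ 0.795

Pr(flaky test harness | test failure, ¬genuine code bug) ≈ 0.795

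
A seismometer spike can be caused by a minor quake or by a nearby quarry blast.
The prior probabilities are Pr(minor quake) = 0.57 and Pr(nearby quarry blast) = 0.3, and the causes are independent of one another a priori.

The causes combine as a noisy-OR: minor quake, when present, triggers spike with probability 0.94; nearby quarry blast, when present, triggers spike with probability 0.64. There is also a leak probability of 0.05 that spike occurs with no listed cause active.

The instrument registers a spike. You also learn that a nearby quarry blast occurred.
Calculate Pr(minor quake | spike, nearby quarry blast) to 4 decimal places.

Under noisy-OR, P(spike | causes) = 1 − (1−0.05)·∏(1−qᵢ) over the active causes.
By total probability over both values of minor quake:
  P(spike | nearby quarry blast) = 0.658*0.43 + 0.97948*0.57
        = 0.282940 + 0.558304 = 0.841244
Configurations with minor quake contribute 0.558304, so
  P(minor quake | spike, nearby quarry blast) = 0.558304 / 0.841244 ≈ 0.6637

Pr(minor quake | spike, nearby quarry blast) ≈ 0.6637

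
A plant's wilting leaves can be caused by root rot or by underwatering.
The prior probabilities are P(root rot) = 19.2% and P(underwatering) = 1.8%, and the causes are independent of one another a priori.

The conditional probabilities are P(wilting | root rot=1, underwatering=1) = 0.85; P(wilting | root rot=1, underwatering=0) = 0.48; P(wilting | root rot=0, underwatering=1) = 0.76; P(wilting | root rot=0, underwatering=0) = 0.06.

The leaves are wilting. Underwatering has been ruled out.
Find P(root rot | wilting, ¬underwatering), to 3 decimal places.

For the numerator, keep only root rot=true terms: 0.48*0.192 = 0.092160
Normalizer over all consistent configurations: 0.06*0.808 + 0.48*0.192 = 0.140640
Posterior = 0.092160 / 0.140640 ≈ 0.655

P(root rot | wilting, ¬underwatering) ≈ 0.655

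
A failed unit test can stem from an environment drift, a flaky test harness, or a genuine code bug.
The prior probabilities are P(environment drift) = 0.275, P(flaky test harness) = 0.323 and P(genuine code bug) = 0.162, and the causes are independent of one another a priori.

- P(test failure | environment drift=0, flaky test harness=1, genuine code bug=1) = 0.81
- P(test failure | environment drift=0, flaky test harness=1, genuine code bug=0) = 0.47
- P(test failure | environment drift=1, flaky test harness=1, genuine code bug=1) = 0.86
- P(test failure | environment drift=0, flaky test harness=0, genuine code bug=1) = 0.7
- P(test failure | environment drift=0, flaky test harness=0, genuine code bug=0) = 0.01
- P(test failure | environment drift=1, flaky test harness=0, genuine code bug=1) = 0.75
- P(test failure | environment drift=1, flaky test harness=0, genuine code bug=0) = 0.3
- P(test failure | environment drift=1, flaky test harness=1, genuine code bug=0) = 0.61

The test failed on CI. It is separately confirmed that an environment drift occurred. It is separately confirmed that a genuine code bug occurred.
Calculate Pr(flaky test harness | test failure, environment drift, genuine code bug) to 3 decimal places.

Weight on flaky test harness=true, given the evidence: 0.86*0.323 = 0.277780
The normalizing constant is 0.75*0.677 + 0.86*0.323 = 0.785530
P(flaky test harness | test failure, environment drift, genuine code bug) = 0.277780/0.785530 ≈ 0.354

Pr(flaky test harness | test failure, environment drift, genuine code bug) ≈ 0.354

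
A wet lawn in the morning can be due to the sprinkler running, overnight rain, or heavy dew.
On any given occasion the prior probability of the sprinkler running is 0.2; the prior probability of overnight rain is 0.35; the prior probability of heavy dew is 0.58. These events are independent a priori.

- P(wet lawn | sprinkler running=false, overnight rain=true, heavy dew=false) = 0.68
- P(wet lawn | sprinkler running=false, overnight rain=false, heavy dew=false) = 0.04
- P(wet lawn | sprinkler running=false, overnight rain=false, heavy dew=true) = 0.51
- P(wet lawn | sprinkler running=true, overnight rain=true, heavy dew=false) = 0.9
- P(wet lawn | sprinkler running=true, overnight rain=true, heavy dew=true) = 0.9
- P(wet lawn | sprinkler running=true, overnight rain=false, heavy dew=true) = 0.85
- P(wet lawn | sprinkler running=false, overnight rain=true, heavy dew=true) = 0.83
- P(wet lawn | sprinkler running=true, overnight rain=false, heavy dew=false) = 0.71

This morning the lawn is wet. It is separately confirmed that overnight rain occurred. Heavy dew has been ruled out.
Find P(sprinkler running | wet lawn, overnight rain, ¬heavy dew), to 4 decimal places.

P(sprinkler running | wet lawn, overnight rain, ¬heavy dew) ≈ 0.2486

P(wet lawn | overnight rain, ¬heavy dew) = 0.68*0.8 + 0.9*0.2 = 0.544000 + 0.180000 = 0.724000
Of this, 0.180000 comes from 0.9*0.2 (the sprinkler running=true cases).
Hence the posterior is 0.180000/0.724000 ≈ 0.2486.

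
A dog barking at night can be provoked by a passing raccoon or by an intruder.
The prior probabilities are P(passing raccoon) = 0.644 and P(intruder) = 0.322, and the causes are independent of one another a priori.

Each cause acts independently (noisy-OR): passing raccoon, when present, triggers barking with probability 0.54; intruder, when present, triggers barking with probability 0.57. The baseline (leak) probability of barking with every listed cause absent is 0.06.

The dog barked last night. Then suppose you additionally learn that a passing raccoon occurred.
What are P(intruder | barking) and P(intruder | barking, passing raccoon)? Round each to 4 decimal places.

P(intruder | barking) ≈ 0.4748; P(intruder | barking, passing raccoon) ≈ 0.4052

Under noisy-OR, P(barking | causes) = 1 − (1−0.06)·∏(1−qᵢ) over the active causes.
P(barking) = 0.06·0.356·0.678 + 0.5958·0.356·0.322 + 0.5676·0.644·0.678 + 0.814068·0.644·0.322 = 0.014482 + 0.068298 + 0.247832 + 0.168812 = 0.499424
The intruder-present share is 0.068298 + 0.168812 = 0.237110.
So P(intruder | barking) = 0.237110/0.499424 ≈ 0.4748.

Now condition on the additional information:
By total probability over both values of intruder:
  P(barking | passing raccoon) = 0.5676·0.678 + 0.814068·0.322
        = 0.384833 + 0.262130 = 0.646963
The terms with intruder present sum to 0.262130, so
  P(intruder | barking, passing raccoon) = 0.262130 / 0.646963 ≈ 0.4052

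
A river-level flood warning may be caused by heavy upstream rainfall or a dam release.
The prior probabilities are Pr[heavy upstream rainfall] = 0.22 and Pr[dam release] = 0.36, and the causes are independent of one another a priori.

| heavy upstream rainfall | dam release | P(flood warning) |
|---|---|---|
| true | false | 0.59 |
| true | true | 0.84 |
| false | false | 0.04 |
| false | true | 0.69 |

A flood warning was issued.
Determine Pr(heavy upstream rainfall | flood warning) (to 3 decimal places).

Pr(heavy upstream rainfall | flood warning) ≈ 0.412

Numerator (weight on configurations with heavy upstream rainfall): 0.083072 + 0.066528 = 0.149600
Normalizer over all consistent configurations: 0.04*0.78*0.64 + 0.69*0.78*0.36 + 0.59*0.22*0.64 + 0.84*0.22*0.36 = 0.363320
Posterior = 0.149600 / 0.363320 ≈ 0.412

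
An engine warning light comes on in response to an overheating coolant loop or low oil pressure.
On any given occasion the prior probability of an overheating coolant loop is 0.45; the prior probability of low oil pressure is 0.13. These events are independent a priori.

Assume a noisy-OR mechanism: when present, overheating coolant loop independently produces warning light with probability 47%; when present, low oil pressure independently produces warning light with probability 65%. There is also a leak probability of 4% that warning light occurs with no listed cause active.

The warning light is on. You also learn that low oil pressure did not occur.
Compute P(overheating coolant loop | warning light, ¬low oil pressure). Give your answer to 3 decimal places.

Under noisy-OR, P(warning light | causes) = 1 − (1−0.04)·∏(1−qᵢ) over the active causes.
P(warning light | ¬low oil pressure) = 0.04·0.55 + 0.4912·0.45 = 0.022000 + 0.221040 = 0.243040
Of this, 0.221040 comes from 0.4912·0.45 (the overheating coolant loop=true cases).
P(overheating coolant loop | warning light, ¬low oil pressure) = 0.221040 / 0.243040 ≈ 0.909

P(overheating coolant loop | warning light, ¬low oil pressure) ≈ 0.909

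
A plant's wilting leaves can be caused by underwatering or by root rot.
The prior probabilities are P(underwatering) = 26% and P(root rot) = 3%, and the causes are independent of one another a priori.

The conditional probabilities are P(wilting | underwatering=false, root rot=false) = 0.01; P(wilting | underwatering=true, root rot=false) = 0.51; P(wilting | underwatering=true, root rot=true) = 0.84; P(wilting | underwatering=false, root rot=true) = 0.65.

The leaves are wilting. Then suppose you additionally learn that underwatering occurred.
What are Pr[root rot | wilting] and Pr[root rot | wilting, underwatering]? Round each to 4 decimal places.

Numerator (weight on configurations with root rot): 0.014430 + 0.006552 = 0.020982
Denominator P(wilting): 0.01·0.74·0.97 + 0.65·0.74·0.03 + 0.51·0.26·0.97 + 0.84·0.26·0.03 = 0.156782
Posterior = 0.020982 / 0.156782 ≈ 0.1338

Now also conditioning on underwatering=true:
P(wilting | underwatering) = 0.51*0.97 + 0.84*0.03 = 0.494700 + 0.025200 = 0.519900
Of this, 0.025200 comes from 0.84*0.03 (the root rot=true cases).
P(root rot | wilting, underwatering) = 0.025200 / 0.519900 ≈ 0.0485
Conditioning on underwatering lowers the posterior on root rot: the classic explaining-away effect in a common-effect structure.

Pr[root rot | wilting] ≈ 0.1338; Pr[root rot | wilting, underwatering] ≈ 0.0485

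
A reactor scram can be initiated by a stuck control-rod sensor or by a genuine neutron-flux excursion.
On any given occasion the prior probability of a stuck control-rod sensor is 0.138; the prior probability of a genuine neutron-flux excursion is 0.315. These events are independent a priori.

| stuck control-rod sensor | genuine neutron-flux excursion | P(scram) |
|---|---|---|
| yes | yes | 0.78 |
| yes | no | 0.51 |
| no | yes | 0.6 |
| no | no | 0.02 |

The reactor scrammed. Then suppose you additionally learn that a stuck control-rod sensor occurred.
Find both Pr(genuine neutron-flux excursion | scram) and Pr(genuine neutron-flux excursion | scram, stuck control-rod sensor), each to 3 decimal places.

Pr(genuine neutron-flux excursion | scram) ≈ 0.766; Pr(genuine neutron-flux excursion | scram, stuck control-rod sensor) ≈ 0.413

Numerator (weight on configurations with genuine neutron-flux excursion): 0.162918 + 0.033907 = 0.196825
Normalizer over all consistent configurations: 0.02·0.862·0.685 + 0.6·0.862·0.315 + 0.51·0.138·0.685 + 0.78·0.138·0.315 = 0.256844
Posterior = 0.196825 / 0.256844 ≈ 0.766

Now also conditioning on stuck control-rod sensor=true:
Weight on genuine neutron-flux excursion=true, given the evidence: 0.78·0.315 = 0.245700
Normalizer over all consistent configurations: 0.51·0.685 + 0.78·0.315 = 0.595050
P(genuine neutron-flux excursion | scram, stuck control-rod sensor) = 0.245700/0.595050 ≈ 0.413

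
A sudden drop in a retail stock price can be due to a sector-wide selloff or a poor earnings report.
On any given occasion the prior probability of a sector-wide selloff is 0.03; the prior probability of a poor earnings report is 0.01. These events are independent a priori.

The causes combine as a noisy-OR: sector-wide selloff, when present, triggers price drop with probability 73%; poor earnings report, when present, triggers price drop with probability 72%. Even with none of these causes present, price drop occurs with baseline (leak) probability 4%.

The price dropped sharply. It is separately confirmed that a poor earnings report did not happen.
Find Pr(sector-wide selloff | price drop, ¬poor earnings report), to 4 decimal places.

Under noisy-OR, P(price drop | causes) = 1 − (1−0.04)·∏(1−qᵢ) over the active causes.
Numerator (weight on configurations with sector-wide selloff): 0.7408×0.03 = 0.022224
The normalizing constant is 0.04×0.97 + 0.7408×0.03 = 0.061024
Posterior = 0.022224 / 0.061024 ≈ 0.3642

Pr(sector-wide selloff | price drop, ¬poor earnings report) ≈ 0.3642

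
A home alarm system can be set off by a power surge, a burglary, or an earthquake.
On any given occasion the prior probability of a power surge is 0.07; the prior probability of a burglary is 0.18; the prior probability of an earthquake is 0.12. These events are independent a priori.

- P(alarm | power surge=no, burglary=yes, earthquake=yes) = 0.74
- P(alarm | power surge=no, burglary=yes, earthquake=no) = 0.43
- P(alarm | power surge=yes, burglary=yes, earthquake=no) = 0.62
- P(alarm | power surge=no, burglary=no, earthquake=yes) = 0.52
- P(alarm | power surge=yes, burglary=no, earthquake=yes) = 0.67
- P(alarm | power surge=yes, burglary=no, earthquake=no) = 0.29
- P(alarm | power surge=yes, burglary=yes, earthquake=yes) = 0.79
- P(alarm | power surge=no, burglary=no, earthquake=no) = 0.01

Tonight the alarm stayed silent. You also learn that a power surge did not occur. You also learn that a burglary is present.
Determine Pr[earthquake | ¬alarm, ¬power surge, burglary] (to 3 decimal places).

P(¬alarm | ¬power surge, burglary) = 0.57×0.88 + 0.26×0.12 = 0.501600 + 0.031200 = 0.532800
The earthquake-present share is 0.26×0.12 = 0.031200.
So P(earthquake | ¬alarm, ¬power surge, burglary) = 0.031200/0.532800 ≈ 0.059.

Pr[earthquake | ¬alarm, ¬power surge, burglary] ≈ 0.059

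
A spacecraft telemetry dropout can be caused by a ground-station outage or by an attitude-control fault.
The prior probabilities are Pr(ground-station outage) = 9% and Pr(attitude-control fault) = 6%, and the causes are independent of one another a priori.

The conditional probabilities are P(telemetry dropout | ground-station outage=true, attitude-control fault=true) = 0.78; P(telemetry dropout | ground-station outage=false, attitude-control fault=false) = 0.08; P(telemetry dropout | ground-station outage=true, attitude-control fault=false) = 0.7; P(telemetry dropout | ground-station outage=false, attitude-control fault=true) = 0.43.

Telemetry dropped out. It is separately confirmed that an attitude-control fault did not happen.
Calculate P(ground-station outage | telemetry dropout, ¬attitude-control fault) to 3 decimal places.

P(ground-station outage | telemetry dropout, ¬attitude-control fault) ≈ 0.464

For the numerator, keep only ground-station outage=true terms: 0.7·0.09 = 0.063000
Denominator P(telemetry dropout | ¬attitude-control fault): 0.08·0.91 + 0.7·0.09 = 0.135800
Posterior = 0.063000 / 0.135800 ≈ 0.464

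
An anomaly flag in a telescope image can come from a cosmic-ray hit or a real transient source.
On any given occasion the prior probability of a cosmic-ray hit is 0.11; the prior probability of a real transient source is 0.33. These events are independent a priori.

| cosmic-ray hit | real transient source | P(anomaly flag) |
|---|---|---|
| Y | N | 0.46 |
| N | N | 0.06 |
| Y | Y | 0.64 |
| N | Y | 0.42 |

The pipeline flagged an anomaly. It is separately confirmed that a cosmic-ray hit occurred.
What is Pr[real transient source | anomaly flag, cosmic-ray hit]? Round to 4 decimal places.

Pr[real transient source | anomaly flag, cosmic-ray hit] ≈ 0.4066

Numerator (weight on configurations with real transient source): 0.64·0.33 = 0.211200
The normalizing constant is 0.46·0.67 + 0.64·0.33 = 0.519400
P(real transient source | anomaly flag, cosmic-ray hit) = 0.211200/0.519400 ≈ 0.4066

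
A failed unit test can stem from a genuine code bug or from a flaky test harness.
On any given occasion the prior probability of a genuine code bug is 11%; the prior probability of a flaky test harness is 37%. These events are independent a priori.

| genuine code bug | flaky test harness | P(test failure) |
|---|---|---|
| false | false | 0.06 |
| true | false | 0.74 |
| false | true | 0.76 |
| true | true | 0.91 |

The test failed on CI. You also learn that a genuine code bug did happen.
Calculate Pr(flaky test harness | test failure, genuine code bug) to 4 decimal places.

By total probability over both values of flaky test harness:
  P(test failure | genuine code bug) = 0.74*0.63 + 0.91*0.37
        = 0.466200 + 0.336700 = 0.802900
Configurations with flaky test harness contribute 0.336700, so
  P(flaky test harness | test failure, genuine code bug) = 0.336700 / 0.802900 ≈ 0.4194

Pr(flaky test harness | test failure, genuine code bug) ≈ 0.4194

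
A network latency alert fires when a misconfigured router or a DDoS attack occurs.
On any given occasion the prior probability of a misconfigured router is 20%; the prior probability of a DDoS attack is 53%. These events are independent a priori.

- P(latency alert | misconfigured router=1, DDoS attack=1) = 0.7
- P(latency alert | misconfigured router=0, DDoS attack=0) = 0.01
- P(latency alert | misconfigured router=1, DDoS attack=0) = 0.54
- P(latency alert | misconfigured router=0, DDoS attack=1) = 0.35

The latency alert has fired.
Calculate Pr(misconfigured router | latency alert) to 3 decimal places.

For the numerator, keep only misconfigured router=true terms: 0.050760 + 0.074200 = 0.124960
Normalizer over all consistent configurations: 0.01*0.8*0.47 + 0.35*0.8*0.53 + 0.54*0.2*0.47 + 0.7*0.2*0.53 = 0.277120
Posterior = 0.124960 / 0.277120 ≈ 0.451

Pr(misconfigured router | latency alert) ≈ 0.451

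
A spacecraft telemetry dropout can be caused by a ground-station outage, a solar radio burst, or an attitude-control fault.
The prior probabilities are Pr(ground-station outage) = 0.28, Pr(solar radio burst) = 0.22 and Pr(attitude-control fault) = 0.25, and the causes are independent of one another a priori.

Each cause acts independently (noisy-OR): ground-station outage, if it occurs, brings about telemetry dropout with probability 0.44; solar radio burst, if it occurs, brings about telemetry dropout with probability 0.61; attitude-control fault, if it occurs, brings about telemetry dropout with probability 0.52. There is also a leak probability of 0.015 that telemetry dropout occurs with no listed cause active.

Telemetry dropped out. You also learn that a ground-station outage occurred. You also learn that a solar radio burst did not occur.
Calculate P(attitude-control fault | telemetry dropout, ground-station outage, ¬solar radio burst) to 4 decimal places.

P(attitude-control fault | telemetry dropout, ground-station outage, ¬solar radio burst) ≈ 0.3534

Under noisy-OR, P(telemetry dropout | causes) = 1 − (1−0.015)·∏(1−qᵢ) over the active causes.
P(telemetry dropout | ground-station outage, ¬solar radio burst) = 0.4484×0.75 + 0.735232×0.25 = 0.336300 + 0.183808 = 0.520108
Of this, 0.183808 comes from 0.735232×0.25 (the attitude-control fault=true cases).
So P(attitude-control fault | telemetry dropout, ground-station outage, ¬solar radio burst) = 0.183808/0.520108 ≈ 0.3534.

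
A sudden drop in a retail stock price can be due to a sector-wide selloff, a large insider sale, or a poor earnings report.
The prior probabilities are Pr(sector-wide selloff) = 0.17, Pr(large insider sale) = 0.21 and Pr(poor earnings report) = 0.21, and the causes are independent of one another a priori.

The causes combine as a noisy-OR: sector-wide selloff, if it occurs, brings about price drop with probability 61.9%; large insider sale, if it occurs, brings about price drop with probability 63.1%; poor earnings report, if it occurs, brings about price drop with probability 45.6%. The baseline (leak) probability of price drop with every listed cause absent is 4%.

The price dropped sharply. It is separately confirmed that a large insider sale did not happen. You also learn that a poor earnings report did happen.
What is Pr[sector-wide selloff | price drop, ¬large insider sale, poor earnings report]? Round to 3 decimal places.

Under noisy-OR, P(price drop | causes) = 1 − (1−0.04)·∏(1−qᵢ) over the active causes.
Enumerate both values of sector-wide selloff and weight by the priors:
  P(price drop | ¬large insider sale, poor earnings report) = 0.47776*0.83 + 0.801027*0.17
        = 0.396541 + 0.136175 = 0.532716
Keeping only the sector-wide selloff-present terms gives 0.136175, so
  P(sector-wide selloff | price drop, ¬large insider sale, poor earnings report) = 0.136175 / 0.532716 ≈ 0.256

Pr[sector-wide selloff | price drop, ¬large insider sale, poor earnings report] ≈ 0.256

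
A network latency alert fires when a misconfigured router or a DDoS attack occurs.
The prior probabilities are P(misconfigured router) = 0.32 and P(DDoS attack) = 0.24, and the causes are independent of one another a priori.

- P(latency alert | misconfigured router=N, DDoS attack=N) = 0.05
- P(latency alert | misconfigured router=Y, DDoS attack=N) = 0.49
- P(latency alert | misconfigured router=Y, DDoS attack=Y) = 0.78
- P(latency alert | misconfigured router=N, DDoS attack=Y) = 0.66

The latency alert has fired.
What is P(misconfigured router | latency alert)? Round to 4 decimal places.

P(misconfigured router | latency alert) ≈ 0.5728

P(latency alert) = 0.05*0.68*0.76 + 0.66*0.68*0.24 + 0.49*0.32*0.76 + 0.78*0.32*0.24 = 0.025840 + 0.107712 + 0.119168 + 0.059904 = 0.312624
Restricting to configurations with misconfigured router present: 0.119168 + 0.059904 = 0.179072.
P(misconfigured router | latency alert) = 0.179072 / 0.312624 ≈ 0.5728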